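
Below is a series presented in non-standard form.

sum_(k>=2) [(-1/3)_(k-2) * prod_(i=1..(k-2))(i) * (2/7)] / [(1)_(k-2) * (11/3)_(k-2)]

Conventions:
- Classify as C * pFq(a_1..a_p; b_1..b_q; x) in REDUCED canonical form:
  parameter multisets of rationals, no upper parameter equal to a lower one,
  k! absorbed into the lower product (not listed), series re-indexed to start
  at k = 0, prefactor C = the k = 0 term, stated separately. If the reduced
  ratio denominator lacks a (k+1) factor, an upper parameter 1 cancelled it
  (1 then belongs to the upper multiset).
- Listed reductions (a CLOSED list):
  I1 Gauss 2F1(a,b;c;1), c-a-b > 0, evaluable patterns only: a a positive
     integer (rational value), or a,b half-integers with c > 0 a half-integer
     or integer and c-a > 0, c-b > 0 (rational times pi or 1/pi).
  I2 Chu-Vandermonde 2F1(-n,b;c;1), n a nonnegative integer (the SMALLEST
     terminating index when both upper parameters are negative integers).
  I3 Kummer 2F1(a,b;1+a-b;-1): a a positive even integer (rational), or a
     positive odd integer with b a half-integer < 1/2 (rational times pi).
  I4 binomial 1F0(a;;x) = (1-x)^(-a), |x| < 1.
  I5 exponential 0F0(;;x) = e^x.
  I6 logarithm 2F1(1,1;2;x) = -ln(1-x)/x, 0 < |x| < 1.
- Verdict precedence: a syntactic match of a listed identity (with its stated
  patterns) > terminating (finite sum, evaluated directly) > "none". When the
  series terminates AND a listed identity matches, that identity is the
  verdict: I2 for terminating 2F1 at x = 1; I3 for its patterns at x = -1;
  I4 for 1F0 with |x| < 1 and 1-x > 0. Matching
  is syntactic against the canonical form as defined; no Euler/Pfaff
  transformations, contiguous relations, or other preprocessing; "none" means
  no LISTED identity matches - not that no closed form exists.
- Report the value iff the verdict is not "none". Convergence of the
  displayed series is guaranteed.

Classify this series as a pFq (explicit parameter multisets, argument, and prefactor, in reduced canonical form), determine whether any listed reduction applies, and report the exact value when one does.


With C = 2/7: the canonical form is 2F1(-1/3, 1; 11/3; 1). Verdict: Gauss (I1, integer-parameter pattern) fires (x = 1: the Gamma ratio telescopes since c-a-b = 3 > 0 and a = 1 in Z>0). Hence: 16/63.

First insight: t_0 = 2/7 here, and (1)_k (C = 2/7, x = 1) is k! itself.
Step ratio: r(k) = 1 * (k-1/3) (k+1) / [(k+11/3) (k+1)] - rational in k, leading ratio 1; with t_0 = 2/7, classification follows.


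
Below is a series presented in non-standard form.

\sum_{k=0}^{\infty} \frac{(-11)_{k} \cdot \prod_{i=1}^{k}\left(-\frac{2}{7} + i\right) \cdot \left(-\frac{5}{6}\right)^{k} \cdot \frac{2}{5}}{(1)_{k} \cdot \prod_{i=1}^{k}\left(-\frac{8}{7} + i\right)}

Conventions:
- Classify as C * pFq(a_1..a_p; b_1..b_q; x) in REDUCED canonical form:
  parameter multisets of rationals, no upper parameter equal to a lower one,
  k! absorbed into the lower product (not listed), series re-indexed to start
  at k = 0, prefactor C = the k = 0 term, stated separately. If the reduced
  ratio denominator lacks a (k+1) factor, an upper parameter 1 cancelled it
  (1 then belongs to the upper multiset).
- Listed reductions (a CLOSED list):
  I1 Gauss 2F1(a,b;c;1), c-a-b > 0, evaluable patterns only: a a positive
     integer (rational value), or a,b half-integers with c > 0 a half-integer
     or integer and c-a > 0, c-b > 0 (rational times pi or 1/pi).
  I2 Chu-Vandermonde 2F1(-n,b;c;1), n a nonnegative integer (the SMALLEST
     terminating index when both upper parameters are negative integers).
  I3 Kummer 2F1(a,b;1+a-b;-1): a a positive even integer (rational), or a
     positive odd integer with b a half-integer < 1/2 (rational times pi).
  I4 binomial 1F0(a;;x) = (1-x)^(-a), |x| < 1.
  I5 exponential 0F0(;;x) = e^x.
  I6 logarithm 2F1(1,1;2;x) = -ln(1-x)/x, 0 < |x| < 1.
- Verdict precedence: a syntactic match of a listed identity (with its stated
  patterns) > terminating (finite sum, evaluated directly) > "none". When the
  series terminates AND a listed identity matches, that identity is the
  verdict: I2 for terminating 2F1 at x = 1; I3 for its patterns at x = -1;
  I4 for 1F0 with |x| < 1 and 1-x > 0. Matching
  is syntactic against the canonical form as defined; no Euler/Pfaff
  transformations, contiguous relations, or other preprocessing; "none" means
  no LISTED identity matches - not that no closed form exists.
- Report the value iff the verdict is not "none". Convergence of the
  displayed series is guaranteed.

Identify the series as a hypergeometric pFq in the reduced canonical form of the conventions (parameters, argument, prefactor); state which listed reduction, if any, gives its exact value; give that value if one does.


Classification (C = \frac{2}{5}): 2F1 with upper {-11, \frac{5}{7}}, lower {-\frac{1}{7}}, argument x = -\frac{5}{6}. Verdict: terminating. (-11)_k vanishes past k = 11, leaving a 12-term sum, computed directly. Sum: -\frac{80589430026115471}{11118822773760}.

First insight: x = -\frac{5}{6} and the running product (C = 2/5) telescopes to a rising factorial.
Adjacent-term ratio: r(k) = -\frac{5}{6} * (k-11) (k+\frac{5}{7}) / [(k-\frac{1}{7}) (k+1)] - rational in k, leading ratio -\frac{5}{6}; with t_0 = \frac{2}{5}, classification follows.


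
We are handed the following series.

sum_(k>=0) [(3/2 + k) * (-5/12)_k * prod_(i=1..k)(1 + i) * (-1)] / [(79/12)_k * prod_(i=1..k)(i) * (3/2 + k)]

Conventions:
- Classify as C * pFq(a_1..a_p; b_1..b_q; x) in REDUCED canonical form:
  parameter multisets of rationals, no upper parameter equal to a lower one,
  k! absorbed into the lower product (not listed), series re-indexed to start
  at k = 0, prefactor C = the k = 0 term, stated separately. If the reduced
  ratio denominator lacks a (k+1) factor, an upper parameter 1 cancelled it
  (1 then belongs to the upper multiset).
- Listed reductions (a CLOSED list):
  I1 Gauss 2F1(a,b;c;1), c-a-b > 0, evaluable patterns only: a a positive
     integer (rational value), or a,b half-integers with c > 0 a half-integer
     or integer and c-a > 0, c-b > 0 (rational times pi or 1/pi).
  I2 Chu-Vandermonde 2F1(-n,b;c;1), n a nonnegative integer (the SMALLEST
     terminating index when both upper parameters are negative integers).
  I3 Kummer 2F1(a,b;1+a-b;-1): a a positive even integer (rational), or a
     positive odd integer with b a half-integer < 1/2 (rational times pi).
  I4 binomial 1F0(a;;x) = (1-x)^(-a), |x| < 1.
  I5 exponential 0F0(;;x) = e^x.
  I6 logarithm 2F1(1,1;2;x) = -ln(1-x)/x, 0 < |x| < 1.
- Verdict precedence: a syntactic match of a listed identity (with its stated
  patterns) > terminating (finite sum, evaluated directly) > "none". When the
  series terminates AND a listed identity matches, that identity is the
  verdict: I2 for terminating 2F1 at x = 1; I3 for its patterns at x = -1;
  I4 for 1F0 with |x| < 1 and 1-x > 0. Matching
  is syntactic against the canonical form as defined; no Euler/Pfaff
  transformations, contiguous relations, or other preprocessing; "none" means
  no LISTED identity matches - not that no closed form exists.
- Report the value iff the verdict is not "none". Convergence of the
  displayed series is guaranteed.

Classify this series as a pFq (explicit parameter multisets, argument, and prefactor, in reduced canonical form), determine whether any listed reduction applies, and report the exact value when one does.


The series (x = 1) is 2F1: upper {-5/12, 2}, lower {79/12}, prefactor -1. Verdict: Gauss's theorem (I1) matches (x = 1: the Gamma ratio telescopes since c-a-b = 5 > 0 and a = 2 in Z>0). Hence: -737/864.

Structural cue: from the first term -1: the running product (prefactor -1) telescopes to a rising factorial.
Term ratio: r(k) = 1 * (k-5/12) (k+2) / [(k+79/12) (k+1)] - rational; roots negated = parameters, x = 1, C = -1.


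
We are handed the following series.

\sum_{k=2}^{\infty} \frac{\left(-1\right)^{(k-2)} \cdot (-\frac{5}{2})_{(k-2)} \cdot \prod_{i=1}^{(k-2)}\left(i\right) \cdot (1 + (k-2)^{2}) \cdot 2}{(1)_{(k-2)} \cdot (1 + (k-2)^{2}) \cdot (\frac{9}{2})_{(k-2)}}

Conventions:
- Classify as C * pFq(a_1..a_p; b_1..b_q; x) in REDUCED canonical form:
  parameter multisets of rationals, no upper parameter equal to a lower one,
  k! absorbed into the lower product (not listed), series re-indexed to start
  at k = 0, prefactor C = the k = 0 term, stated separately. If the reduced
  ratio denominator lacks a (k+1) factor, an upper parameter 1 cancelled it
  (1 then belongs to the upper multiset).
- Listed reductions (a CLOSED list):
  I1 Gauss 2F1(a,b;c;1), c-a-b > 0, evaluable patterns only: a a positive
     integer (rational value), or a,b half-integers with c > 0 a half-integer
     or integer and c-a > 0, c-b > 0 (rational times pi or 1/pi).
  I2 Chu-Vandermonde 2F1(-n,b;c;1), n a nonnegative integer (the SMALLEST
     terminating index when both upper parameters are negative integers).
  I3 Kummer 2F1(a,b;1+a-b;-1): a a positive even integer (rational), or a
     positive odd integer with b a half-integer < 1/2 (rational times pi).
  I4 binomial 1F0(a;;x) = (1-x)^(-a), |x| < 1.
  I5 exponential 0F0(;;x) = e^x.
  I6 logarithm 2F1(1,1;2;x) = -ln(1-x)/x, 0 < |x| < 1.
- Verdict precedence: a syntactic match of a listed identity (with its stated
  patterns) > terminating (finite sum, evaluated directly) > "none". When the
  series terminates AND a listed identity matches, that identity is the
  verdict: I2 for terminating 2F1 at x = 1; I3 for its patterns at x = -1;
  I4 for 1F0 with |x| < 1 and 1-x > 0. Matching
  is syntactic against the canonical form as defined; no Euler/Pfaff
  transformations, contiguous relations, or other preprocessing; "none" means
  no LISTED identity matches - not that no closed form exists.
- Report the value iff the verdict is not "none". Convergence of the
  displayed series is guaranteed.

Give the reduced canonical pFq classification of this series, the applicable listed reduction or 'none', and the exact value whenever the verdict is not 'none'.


Canonical form: C = 2 times 2F1 with upper {-\frac{5}{2}, 1}, lower {\frac{9}{2}}, x = -1. Verdict: Kummer (I3) applies (x = -1; c = \frac{9}{2} equals 1+a-b for upper {-\frac{5}{2}, 1}: listed pattern). Hence: \frac{35}{32} \cdot \pi.

Key step: with t_0 = 2, (1)_k (C = 2) is k! itself.
Term ratio: r(k) = -1 * (k-\frac{5}{2}) (k+1) / [(k+\frac{9}{2}) (k+1)] - rational; roots negated = parameters, x = -1, C = 2.


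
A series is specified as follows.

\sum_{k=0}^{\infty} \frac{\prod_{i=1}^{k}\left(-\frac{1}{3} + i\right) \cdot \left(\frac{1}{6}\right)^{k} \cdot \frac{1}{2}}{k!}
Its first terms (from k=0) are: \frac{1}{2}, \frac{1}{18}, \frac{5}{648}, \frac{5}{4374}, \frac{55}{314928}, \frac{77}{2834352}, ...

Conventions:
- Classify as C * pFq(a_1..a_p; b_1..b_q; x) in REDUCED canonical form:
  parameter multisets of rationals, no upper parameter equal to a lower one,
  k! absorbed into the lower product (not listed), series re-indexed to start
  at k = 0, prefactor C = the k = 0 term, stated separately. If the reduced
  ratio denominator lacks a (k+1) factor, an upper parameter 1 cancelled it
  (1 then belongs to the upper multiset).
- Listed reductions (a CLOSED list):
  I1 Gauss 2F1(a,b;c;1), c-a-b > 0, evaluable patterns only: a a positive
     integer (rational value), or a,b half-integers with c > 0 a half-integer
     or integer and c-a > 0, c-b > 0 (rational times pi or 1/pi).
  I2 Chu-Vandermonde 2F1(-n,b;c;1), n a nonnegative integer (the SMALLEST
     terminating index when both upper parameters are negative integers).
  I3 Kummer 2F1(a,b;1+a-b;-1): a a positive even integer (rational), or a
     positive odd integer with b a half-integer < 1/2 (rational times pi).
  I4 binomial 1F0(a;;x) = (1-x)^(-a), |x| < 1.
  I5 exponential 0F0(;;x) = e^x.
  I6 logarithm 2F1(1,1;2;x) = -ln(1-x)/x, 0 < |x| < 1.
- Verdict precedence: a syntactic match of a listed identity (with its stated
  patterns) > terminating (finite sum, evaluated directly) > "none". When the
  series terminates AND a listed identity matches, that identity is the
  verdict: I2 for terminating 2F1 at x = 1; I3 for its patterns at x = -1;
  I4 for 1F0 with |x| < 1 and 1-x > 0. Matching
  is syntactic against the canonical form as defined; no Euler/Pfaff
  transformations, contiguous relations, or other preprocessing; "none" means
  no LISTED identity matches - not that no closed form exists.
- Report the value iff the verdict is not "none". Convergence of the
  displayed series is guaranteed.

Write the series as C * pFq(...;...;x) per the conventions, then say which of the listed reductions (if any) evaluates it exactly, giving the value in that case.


Canonical form: C = \frac{1}{2} times 1F0 with upper {\frac{2}{3}}, lower {-}, x = \frac{1}{6}. Verdict: this is the I4 binomial reduction (the 1F0 binomial series: exponent -2/3, x = \frac{1}{6}). Hence: \frac{1}{2} \cdot \left(\frac{5}{6}\right)^{-\frac{2}{3}}.

Key observation: t_0 = \frac{1}{2} here, and the running product (C = 1/2) telescopes to a rising factorial.
Adjacent-term ratio: r(k) = \frac{1}{6} * (k+\frac{2}{3}) / [(k+1)] - rational in k, leading ratio \frac{1}{6}; with t_0 = \frac{1}{2}, classification follows.


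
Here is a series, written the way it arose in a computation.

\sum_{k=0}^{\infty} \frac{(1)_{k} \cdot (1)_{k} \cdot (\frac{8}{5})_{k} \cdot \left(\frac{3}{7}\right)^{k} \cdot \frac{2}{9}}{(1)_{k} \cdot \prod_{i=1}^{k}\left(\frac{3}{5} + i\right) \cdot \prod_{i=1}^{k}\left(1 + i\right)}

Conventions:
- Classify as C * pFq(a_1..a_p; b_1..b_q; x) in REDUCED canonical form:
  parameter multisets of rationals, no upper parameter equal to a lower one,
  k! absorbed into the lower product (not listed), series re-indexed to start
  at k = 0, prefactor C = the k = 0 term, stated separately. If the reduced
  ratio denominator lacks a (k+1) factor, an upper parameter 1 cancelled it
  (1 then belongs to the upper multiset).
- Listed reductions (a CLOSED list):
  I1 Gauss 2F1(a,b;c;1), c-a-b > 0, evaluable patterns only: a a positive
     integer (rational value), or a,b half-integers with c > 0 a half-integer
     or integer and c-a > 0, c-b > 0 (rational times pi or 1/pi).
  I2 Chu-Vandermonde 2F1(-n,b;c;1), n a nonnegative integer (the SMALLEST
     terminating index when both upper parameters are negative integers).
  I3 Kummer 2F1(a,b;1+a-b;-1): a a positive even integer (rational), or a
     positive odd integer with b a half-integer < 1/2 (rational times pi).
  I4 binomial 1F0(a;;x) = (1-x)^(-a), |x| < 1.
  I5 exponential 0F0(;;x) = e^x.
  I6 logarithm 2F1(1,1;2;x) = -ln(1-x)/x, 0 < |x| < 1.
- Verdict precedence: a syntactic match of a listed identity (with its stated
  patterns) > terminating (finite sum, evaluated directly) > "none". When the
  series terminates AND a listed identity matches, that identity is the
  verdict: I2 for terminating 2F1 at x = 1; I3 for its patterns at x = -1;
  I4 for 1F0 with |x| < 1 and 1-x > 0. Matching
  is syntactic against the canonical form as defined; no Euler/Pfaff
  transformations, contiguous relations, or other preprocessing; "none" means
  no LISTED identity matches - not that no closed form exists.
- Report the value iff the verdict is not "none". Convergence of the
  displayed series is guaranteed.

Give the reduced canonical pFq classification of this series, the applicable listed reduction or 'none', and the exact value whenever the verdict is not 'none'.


Prefactor \frac{2}{9}, argument \frac{3}{7}: 2F1 with upper {1, 1} over lower {2}. Verdict: this is the I6 logarithm reduction (the logarithm: parameters (1,1;2), x = \frac{3}{7}). Value: \left(-\frac{14}{27}\right) \cdot \ln\left(\frac{4}{7}\right).

Structural cue: t_0 = \frac{2}{9} here, and the lower running product (C = 2/9, x = 3/7) is a rising factorial.
Adjacent-term ratio: r(k) = \frac{3}{7} * (k+1) (k+1) / [(k+2) (k+1)] - poly over poly, x = \frac{3}{7} from leading terms; C = \frac{2}{9} at k = 0.


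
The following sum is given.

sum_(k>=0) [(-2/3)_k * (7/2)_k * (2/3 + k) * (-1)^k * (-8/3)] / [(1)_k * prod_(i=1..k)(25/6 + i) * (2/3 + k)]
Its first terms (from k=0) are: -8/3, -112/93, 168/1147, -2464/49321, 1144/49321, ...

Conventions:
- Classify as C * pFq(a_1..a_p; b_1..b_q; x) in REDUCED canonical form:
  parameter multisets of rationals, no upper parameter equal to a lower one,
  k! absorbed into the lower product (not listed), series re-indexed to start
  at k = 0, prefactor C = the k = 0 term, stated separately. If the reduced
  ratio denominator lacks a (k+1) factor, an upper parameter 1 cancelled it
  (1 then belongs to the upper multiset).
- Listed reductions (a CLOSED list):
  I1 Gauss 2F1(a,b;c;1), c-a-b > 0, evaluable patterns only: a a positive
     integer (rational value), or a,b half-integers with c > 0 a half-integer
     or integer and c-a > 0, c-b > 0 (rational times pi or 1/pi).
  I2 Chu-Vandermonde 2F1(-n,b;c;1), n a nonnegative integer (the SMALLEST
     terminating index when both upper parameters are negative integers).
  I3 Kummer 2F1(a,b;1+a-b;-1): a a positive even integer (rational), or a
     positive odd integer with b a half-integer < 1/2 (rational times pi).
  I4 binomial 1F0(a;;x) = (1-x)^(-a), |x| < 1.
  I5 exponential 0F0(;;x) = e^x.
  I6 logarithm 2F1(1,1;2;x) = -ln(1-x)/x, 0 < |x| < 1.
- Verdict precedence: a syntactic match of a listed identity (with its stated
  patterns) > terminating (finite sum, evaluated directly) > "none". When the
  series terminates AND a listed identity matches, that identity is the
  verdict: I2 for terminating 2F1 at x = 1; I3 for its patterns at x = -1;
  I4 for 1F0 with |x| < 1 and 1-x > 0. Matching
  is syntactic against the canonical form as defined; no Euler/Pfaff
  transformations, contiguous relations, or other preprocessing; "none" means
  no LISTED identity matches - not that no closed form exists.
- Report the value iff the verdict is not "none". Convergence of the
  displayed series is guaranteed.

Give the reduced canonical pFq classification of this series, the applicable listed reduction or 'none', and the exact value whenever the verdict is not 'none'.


First insight: t_0 = -8/3 here, and striking the common factor k + 2/3 reduces the term (C = -8/3).
Step ratio: r(k) = (-1) * (k-2/3) (k+7/2) / [(k+31/6) (k+1)] ; factor over Q: parameters, x = (-1), and C = -8/3.

The series (x = -1) is 2F1: upper {-2/3, 7/2}, lower {31/6}, prefactor -8/3. Verdict: none. A 2F1 with upper {-2/3, 7/2} fits none of I1-I6 at x = -1; the sum runs forever.


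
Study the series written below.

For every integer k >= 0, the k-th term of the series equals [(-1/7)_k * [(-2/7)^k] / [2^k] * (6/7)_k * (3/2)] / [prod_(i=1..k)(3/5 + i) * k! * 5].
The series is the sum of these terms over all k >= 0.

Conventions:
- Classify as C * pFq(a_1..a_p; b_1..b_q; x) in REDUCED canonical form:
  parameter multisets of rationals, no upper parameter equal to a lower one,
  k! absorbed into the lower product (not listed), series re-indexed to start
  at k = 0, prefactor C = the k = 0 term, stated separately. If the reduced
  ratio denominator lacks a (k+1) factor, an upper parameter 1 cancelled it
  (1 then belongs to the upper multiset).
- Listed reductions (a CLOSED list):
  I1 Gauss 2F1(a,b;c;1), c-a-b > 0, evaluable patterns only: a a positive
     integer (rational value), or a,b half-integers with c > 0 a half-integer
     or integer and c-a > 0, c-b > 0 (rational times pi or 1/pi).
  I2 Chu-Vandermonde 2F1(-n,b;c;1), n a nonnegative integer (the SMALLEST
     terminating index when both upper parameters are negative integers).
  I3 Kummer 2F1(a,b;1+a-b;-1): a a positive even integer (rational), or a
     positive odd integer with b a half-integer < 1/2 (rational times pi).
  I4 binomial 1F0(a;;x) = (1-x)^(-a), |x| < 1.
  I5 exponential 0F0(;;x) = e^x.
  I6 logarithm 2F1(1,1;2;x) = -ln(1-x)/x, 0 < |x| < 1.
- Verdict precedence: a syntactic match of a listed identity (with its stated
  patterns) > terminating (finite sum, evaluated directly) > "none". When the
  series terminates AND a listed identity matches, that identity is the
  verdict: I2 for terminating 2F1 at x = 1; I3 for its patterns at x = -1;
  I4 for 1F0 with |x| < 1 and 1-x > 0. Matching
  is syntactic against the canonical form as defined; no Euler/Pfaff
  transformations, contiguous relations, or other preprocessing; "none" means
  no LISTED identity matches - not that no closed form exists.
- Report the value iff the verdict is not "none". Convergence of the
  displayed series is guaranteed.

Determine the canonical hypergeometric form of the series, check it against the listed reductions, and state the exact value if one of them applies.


The tell: x = (-1/7) and the constant factors (C = 3/10) combine into one prefactor.
Consecutive-term ratio: r(k) = (-1/7) * (k-1/7) (k+6/7) / [(k+8/5) (k+1)] - poly over poly, x = (-1/7) from leading terms; C = 3/10 at k = 0.

Canonical form: C = 3/10 times 2F1 with upper {-1/7, 6/7}, lower {8/5}, x = -1/7. Verdict: none - at argument -1/7 the multisets {-1/7, 6/7} ; {8/5} match no listed identity.


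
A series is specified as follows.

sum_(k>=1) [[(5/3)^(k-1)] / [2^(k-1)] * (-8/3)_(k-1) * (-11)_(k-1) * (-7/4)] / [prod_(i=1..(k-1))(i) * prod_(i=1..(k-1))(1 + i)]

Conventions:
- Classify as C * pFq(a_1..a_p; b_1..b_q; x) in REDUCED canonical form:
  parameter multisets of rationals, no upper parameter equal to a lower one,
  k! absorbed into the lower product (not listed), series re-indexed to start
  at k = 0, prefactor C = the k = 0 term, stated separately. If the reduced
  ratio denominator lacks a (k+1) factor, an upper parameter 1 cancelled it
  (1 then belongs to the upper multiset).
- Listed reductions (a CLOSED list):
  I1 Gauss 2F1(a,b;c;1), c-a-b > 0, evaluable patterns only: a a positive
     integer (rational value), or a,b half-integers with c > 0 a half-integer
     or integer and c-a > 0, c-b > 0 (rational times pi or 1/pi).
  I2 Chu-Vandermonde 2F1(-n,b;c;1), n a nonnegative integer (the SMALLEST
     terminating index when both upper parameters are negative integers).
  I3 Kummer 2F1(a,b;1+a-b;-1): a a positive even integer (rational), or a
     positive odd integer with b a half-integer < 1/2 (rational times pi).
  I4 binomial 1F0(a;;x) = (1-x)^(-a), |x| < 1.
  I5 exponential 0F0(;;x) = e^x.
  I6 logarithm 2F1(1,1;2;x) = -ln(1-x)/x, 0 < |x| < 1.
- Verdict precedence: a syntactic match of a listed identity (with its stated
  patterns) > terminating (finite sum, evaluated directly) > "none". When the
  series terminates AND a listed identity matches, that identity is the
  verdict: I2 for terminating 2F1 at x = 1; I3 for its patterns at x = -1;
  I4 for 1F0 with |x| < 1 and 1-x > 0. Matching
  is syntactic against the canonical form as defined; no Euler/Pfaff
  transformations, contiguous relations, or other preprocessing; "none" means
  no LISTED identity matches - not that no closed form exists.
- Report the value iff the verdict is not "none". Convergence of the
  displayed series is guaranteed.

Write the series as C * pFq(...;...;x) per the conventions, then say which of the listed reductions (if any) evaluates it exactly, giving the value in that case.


Canonical form: C = -7/4 times 2F1 with upper {-11, -8/3}, lower {2}, x = 5/6. Verdict: terminating. (-11)_k vanishes past k = 11, leaving a 12-term sum, computed directly. Value: -1428206971270021103/15617223649253376.

Structural cue: from the first term -7/4: the lower running product (C = -7/4) is a rising factorial.
Ratio: r(k) = (5/6) * (k-11) (k-8/3) / [(k+2) (k+1)] - rational; roots negated = parameters, x = (5/6), C = -7/4.


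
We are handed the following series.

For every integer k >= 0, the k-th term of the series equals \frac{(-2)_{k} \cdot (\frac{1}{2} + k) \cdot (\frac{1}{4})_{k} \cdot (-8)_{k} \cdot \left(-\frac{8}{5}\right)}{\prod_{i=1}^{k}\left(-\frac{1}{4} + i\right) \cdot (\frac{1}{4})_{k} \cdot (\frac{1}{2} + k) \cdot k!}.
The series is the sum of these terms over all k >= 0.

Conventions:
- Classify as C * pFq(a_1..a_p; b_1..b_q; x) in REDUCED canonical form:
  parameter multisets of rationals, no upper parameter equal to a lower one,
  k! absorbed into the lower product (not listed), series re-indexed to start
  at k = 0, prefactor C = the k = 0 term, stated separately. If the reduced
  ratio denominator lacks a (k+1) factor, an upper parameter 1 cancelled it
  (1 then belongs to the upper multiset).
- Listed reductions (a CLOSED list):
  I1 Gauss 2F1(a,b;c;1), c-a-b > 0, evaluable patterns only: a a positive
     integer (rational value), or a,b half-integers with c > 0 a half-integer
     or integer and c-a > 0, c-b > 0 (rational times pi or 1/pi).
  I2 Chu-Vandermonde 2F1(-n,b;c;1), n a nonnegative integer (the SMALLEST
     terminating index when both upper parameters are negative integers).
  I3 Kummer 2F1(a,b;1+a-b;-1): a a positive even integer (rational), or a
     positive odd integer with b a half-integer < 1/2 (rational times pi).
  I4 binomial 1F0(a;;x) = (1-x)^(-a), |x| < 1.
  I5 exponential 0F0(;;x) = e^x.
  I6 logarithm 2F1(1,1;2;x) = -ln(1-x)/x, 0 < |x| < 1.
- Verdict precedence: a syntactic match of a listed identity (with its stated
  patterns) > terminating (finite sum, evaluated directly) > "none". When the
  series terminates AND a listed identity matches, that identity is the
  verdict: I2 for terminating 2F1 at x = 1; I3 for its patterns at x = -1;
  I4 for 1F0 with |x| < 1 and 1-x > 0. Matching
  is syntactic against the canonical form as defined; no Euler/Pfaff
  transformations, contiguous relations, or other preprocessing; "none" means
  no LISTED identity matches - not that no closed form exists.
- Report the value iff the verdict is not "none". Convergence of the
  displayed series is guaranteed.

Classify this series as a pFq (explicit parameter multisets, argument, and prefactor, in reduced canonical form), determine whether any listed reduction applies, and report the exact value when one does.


With C = -\frac{8}{5}: the canonical form is 2F1(-8, -2; \frac{3}{4}; 1). Verdict: Chu-Vandermonde (I2) applies (terminating 2F1 at x = 1 with n = 2, b = -8, c = \frac{3}{4}). Hence: -104.

First insight: with t_0 = -\frac{8}{5}, the lower running product (prefactor -8/5) is a rising factorial.
Consecutive-term ratio: r(k) = 1 * (k-8) (k-2) / [(k+\frac{3}{4}) (k+1)] - rational in k. x = 1; t_0 = -\frac{8}{5}; negate the roots.


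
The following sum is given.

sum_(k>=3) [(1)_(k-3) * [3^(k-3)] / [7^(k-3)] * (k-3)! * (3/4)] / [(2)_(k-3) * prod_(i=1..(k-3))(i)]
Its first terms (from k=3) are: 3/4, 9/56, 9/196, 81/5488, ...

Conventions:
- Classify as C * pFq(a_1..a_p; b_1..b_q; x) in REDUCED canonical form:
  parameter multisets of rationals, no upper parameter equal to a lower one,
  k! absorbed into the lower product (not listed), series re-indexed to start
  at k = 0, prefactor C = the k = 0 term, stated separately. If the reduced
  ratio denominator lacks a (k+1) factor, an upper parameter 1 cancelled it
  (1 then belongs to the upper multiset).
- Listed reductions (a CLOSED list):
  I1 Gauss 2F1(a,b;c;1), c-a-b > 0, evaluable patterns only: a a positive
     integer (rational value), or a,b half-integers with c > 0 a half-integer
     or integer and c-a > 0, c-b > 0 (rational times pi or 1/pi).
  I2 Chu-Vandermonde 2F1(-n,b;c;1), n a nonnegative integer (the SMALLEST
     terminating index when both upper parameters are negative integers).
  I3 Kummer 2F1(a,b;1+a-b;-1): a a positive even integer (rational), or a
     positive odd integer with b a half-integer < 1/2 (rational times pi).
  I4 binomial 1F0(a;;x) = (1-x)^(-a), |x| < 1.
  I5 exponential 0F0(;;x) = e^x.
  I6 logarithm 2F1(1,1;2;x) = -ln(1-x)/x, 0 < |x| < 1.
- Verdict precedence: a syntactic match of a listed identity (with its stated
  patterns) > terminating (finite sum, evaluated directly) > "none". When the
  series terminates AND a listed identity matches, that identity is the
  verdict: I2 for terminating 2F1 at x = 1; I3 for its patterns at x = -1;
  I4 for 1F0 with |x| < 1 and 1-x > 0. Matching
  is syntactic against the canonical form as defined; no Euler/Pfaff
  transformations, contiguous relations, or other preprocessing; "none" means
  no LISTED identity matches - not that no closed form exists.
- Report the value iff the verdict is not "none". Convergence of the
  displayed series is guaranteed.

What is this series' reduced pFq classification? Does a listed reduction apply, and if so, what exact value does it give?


Canonical form: C = 3/4 times 2F1 with upper {1, 1}, lower {2}, x = 3/7. Verdict: this is logarithm (I6) (the logarithm: parameters (1,1;2), x = 3/7). Hence: (-7/4) * ln(4/7).

The tell: from the first term 3/4: the two geometric factors (C = 3/4) combine into one argument.
Consecutive-term ratio: r(k) = (3/7) * (k+1) (k+1) / [(k+2) (k+1)] - rational in k. x = (3/7); t_0 = 3/4; negate the roots.


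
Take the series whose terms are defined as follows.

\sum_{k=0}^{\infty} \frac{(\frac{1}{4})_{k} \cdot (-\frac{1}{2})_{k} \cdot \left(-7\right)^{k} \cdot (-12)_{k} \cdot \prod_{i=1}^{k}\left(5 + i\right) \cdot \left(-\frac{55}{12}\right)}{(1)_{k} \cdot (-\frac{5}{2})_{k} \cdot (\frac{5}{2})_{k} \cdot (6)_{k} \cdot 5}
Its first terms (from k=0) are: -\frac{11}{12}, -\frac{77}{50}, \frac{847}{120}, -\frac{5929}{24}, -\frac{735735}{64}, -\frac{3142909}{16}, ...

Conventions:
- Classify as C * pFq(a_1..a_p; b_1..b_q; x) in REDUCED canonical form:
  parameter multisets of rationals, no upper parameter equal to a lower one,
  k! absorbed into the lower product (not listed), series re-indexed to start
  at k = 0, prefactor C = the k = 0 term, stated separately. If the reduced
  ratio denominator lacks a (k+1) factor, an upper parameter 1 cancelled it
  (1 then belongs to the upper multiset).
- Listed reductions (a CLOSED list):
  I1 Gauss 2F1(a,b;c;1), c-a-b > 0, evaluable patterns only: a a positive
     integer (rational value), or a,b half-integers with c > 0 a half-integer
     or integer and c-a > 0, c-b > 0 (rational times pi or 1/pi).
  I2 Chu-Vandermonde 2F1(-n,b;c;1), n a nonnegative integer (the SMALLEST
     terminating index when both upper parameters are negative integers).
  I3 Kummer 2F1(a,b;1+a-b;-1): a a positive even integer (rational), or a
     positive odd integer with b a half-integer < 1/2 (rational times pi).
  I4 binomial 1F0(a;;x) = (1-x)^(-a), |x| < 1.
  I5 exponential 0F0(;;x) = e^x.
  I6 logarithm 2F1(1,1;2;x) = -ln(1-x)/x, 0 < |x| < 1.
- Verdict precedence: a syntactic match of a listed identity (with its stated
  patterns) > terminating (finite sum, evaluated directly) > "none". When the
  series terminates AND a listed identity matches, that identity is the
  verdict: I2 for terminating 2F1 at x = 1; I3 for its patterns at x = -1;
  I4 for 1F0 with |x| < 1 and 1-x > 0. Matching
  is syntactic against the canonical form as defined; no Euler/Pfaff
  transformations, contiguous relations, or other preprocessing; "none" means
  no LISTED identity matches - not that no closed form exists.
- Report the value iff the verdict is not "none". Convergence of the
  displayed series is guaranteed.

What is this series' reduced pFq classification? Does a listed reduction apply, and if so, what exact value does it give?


Canonical form: C = -\frac{11}{12} times 3F2 with upper {-12, -\frac{1}{2}, \frac{1}{4}}, lower {-\frac{5}{2}, \frac{5}{2}}, x = -7. Verdict: terminating. With -12 upstairs the series is a 13-term polynomial sum; evaluated term by term. Exact value: -\frac{2995532270677228909}{1610956800}.

First insight: with t_0 = -\frac{11}{12}, (1)_k (prefactor -11/12) is k! itself.
Consecutive-term ratio: r(k) = -7 * (k-12) (k-\frac{1}{2}) (k+\frac{1}{4}) / [(k-\frac{5}{2}) (k+\frac{5}{2}) (k+1)] - rational; roots negated = parameters, x = -7, C = -\frac{11}{12}.


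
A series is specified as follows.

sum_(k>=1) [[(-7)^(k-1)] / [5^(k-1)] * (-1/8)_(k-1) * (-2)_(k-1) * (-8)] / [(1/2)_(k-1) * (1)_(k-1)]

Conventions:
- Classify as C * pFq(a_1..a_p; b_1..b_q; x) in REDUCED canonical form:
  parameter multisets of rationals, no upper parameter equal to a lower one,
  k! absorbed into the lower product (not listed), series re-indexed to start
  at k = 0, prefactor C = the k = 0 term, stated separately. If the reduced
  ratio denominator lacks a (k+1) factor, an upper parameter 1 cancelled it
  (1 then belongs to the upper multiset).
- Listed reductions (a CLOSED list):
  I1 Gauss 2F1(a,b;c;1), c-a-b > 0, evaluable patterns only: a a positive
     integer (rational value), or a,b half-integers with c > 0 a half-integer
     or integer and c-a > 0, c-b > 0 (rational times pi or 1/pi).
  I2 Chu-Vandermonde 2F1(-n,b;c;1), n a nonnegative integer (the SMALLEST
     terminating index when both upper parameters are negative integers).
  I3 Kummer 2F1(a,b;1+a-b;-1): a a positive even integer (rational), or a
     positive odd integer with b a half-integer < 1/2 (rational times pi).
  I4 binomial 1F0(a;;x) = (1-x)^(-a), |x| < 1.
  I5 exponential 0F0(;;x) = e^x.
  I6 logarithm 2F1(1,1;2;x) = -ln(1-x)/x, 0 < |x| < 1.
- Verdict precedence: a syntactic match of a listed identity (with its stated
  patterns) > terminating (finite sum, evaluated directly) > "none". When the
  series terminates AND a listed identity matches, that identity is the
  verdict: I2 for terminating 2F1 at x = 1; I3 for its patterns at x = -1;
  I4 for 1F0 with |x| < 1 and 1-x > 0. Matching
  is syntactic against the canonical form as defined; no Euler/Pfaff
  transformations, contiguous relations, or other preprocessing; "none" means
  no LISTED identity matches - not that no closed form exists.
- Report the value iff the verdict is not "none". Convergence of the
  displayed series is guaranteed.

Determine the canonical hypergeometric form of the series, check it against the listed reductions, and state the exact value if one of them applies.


This is -8 * 2F1(-2, -1/8; 1/2; -7/5) in reduced canonical form. Verdict: terminating - no listed pattern fits, but -2 in the upper list cuts the series at k = 2; direct evaluation. Sum: -17/150.

Key step: x = (-7/5) and the two geometric factors (C = -8) combine into one argument.
Ratio: r(k) = (-7/5) * (k-2) (k-1/8) / [(k+1/2) (k+1)] - poly over poly, x = (-7/5) from leading terms; C = -8 at k = 0.


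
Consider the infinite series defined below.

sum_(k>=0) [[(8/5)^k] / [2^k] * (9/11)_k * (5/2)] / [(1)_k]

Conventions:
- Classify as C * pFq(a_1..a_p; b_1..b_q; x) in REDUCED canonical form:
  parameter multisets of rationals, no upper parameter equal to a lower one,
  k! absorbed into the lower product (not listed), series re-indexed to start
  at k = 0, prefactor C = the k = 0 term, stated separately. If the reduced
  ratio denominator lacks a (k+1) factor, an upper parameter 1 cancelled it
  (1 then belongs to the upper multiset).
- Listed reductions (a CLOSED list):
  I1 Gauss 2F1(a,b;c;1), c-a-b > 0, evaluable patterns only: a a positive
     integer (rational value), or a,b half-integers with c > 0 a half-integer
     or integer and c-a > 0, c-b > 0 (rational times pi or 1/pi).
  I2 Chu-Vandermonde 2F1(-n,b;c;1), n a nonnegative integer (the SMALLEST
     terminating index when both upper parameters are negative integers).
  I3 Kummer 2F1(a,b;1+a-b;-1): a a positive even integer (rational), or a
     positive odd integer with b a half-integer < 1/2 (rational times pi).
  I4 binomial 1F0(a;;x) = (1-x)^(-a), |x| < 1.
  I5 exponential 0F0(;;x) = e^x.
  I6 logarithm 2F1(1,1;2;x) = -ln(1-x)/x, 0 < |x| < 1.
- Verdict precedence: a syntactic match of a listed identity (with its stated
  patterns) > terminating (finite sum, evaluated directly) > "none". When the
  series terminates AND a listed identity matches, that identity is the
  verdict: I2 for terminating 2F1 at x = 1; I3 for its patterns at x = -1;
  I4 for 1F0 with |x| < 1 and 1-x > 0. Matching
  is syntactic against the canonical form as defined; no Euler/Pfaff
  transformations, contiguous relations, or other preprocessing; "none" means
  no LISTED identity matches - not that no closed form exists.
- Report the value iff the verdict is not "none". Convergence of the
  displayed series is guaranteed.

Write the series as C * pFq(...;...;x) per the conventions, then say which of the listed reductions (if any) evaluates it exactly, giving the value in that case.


Canonical form: C = 5/2 times 1F0 with upper {9/11}, lower {-}, x = 4/5. Verdict (x = 4/5): the binomial series (I4) applies (the 1F0 binomial series: exponent -9/11, x = 4/5). Sum: (5/2) * (1/5)^(-9/11).

Structural cue: from the first term 5/2: (1)_k (prefactor 5/2) is k! itself.
Step ratio: r(k) = (4/5) * (k+9/11) / [(k+1)] - rational in k. x = (4/5); t_0 = 5/2; negate the roots.


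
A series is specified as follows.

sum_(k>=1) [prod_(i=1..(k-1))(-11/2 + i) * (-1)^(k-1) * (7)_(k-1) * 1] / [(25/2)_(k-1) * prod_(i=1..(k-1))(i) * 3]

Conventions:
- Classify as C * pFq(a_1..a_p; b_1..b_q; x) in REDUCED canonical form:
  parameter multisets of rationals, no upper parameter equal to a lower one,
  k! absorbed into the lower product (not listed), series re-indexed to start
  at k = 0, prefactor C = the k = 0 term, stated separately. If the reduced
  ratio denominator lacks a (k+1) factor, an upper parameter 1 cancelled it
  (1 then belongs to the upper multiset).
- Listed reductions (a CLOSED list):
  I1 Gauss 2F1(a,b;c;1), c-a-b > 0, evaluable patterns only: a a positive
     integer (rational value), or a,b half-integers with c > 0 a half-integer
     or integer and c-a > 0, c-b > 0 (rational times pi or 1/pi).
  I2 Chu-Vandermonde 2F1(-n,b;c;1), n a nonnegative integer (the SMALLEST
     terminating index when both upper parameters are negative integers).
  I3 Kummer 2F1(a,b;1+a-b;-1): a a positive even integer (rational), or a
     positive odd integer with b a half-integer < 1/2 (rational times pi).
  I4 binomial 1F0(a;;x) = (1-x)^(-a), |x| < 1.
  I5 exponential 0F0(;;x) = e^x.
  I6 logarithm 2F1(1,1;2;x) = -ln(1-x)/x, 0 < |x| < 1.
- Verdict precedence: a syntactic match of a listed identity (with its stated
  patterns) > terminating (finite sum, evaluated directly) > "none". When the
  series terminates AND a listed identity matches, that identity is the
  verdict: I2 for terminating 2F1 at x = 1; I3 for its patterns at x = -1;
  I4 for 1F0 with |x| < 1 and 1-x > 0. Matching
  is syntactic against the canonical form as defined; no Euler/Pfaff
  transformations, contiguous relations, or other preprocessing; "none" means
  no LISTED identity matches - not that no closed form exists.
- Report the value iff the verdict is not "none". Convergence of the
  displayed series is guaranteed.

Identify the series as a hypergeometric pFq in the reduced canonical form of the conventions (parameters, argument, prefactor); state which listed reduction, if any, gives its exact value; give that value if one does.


Classification (C = 1/3): 2F1 with upper {-9/2, 7}, lower {25/2}, argument x = -1. Verdict: this is Kummer's theorem (I3) (x = -1; c = 25/2 equals 1+a-b for upper {-9/2, 7}: listed pattern). Value: (111546435/134217728) * pi.

The tell: with t_0 = 1/3, the product of the first k integers (C = 1/3) is k!.
Adjacent-term ratio: r(k) = (-1) * (k-9/2) (k+7) / [(k+25/2) (k+1)] - rational in k. x = (-1); t_0 = 1/3; negate the roots.


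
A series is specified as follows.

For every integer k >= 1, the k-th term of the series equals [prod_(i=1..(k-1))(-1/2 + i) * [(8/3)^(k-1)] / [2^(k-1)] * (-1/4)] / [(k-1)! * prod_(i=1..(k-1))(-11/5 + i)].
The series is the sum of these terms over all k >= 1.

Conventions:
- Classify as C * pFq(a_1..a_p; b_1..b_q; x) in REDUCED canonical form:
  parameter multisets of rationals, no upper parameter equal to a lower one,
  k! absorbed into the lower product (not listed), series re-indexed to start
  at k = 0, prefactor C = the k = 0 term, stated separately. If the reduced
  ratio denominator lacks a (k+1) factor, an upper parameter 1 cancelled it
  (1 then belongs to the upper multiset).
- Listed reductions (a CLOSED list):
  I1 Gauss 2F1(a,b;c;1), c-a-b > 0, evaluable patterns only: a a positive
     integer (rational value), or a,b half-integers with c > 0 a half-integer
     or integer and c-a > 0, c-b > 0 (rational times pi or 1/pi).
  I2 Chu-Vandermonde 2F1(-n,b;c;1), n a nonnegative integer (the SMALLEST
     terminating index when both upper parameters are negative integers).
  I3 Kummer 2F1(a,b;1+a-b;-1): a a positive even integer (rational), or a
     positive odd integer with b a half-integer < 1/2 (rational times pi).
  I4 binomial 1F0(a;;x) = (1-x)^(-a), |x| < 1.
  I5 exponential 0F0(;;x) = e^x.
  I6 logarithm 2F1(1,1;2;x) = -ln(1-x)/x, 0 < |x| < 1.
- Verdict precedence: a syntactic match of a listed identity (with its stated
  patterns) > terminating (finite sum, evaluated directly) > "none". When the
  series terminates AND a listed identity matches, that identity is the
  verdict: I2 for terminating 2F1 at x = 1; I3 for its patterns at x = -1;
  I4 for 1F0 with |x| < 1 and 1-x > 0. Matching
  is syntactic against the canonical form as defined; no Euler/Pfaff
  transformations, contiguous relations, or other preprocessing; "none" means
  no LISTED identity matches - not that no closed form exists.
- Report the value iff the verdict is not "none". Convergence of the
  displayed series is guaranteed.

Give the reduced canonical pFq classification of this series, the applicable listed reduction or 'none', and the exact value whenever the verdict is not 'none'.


Prefactor -1/4, argument 4/3: 1F1 with upper {1/2} over lower {-6/5}. Verdict: none (x = 4/3): each listed identity misses the multisets {1/2} ; {-6/5}.

Key observation: with t_0 = -1/4, the lower running product (C = -1/4, x = 4/3) is a rising factorial.
Ratio: r(k) = (4/3) * (k+1/2) / [(k-6/5) (k+1)] - rational in k. x = (4/3); t_0 = -1/4; negate the roots.
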